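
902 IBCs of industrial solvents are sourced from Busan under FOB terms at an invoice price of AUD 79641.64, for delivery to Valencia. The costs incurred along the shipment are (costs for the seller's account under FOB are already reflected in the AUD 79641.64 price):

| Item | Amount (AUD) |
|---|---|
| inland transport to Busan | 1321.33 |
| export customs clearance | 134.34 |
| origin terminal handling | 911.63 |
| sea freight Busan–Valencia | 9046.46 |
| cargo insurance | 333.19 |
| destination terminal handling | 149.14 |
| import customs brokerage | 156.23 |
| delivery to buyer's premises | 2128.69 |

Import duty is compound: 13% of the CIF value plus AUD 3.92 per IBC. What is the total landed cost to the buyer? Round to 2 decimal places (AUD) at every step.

FOB: the seller bears costs until goods are on board at the origin port; the buyer bears freight, insurance and all costs thereafter.
Already in the invoice (seller's account under FOB): inland to port, export clearance, origin terminal — exclude.
CIF value = FOB price + freight + insurance = 79641.64 + 9046.46 + 333.19 = 89021.29
Ad valorem component: 89021.29 × 13% = 11572.77
Specific component: 902 × 3.92 = 3535.84
Import duty = 11572.77 + 3535.84 = 15108.61
Buyer bears: freight 9046.46 + insurance 333.19 + destination terminal 149.14 + brokerage 156.23 + delivery 2128.69 + duty 15108.61 = 26922.32
Landed cost = invoice 79641.64 + 26922.32 = 106563.96

Total landed cost: AUD 106563.96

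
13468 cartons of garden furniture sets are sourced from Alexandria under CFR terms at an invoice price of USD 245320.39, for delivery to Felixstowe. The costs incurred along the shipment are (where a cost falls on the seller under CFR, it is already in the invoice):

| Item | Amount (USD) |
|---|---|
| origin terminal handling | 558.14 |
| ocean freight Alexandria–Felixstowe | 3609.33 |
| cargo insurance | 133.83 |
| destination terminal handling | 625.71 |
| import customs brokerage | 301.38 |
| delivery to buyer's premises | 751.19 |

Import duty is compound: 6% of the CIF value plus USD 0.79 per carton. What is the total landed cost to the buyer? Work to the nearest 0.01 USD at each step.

Total landed cost: USD 272499.47

CFR: the seller pays costs through ocean freight to the destination port, but not insurance.
Already in the invoice (seller's account under CFR): origin terminal, freight — exclude.
CIF value = CFR price + insurance = 245320.39 + 133.83 = 245454.22
Ad valorem component: 245454.22 × 6% = 14727.25
Specific component: 13468 × 0.79 = 10639.72
Import duty = 14727.25 + 10639.72 = 25366.97
Buyer bears: insurance 133.83 + destination terminal 625.71 + brokerage 301.38 + delivery 751.19 + duty 25366.97 = 27179.08
Landed cost = invoice 245320.39 + 27179.08 = 272499.47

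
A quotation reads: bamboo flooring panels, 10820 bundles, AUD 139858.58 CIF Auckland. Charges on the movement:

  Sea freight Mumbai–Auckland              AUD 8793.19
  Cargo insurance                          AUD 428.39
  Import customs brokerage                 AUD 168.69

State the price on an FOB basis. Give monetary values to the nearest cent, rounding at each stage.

FOB price: AUD 130637.00

Not relevant to the conversion: brokerage — on the buyer under both terms; not part of either seller's price.
From CIF to FOB, the seller no longer bears: freight, insurance.
FOB price = 139858.58 − 8793.19 − 428.39 = 130637.00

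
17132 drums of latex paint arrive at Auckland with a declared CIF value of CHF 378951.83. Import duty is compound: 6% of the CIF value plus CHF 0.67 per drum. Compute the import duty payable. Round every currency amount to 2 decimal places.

Import duty: CHF 34215.55

Ad valorem component: 378951.83 × 6% = 22737.11
Specific component: 17132 × 0.67 = 11478.44
Import duty = 22737.11 + 11478.44 = 34215.55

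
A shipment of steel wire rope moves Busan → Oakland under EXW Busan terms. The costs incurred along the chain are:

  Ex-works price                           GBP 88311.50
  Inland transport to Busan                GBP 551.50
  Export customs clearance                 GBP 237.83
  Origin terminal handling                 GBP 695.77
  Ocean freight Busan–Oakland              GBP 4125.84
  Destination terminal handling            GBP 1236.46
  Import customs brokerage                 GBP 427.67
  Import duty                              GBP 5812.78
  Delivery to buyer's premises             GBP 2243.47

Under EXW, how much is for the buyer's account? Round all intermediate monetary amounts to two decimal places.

Buyer's account: GBP 15331.32

EXW: the seller makes goods available at their premises; the buyer bears all onward costs.
Seller's account: goods 88311.50 = 88311.50
Buyer's account: inland to port 551.50 + export clearance 237.83 + origin terminal 695.77 + freight 4125.84 + destination terminal 1236.46 + brokerage 427.67 + duty 5812.78 + delivery 2243.47 = 15331.32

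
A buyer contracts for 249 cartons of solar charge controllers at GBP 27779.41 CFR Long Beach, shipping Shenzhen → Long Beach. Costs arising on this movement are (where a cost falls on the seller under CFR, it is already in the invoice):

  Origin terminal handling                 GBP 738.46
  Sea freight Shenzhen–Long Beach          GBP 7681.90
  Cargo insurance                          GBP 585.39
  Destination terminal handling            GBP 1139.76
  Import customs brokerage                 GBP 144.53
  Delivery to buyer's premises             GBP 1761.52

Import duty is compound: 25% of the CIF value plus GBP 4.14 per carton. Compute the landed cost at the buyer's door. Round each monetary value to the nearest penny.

Total landed cost: GBP 39532.67

CFR: the seller pays costs through ocean freight to the destination port, but not insurance.
Already in the invoice (seller's account under CFR): origin terminal, freight — exclude.
CIF value = CFR price + insurance = 27779.41 + 585.39 = 28364.80
Ad valorem component: 28364.80 × 25% = 7091.20
Specific component: 249 × 4.14 = 1030.86
Import duty = 7091.20 + 1030.86 = 8122.06
Buyer bears: insurance 585.39 + destination terminal 1139.76 + brokerage 144.53 + delivery 1761.52 + duty 8122.06 = 11753.26
Landed cost = invoice 27779.41 + 11753.26 = 39532.67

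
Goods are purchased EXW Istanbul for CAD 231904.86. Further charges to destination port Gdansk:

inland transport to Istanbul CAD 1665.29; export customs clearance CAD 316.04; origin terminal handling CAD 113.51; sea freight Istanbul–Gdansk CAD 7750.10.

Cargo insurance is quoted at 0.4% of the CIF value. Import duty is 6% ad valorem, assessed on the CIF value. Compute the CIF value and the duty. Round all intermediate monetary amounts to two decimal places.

Let C be the CIF value. C = EXW price + pre-shipment costs + freight + 0.4% × C
C − 0.4% × C = 231904.86 + 1665.29 + 316.04 + 113.51 + 7750.10
0.996 × C = 241749.80
C = 241749.80 / 0.996 = 242720.68
Insurance premium = 0.4% × 242720.68 = 970.88
Import duty = 242720.68 × 6% = 14563.24

CIF value: CAD 242720.68; import duty: CAD 14563.24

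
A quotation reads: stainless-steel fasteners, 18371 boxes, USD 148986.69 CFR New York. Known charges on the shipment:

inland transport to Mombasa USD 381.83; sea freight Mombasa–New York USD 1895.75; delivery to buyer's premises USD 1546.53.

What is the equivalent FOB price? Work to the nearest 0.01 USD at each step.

FOB price: USD 147090.94

Not relevant to the conversion: inland to port — on the seller under both CFR and FOB; already in the CFR price and stays in the FOB price. delivery — on the buyer under both terms; not part of either seller's price.
From CFR to FOB, the seller no longer bears: freight.
FOB price = 148986.69 − 1895.75 = 147090.94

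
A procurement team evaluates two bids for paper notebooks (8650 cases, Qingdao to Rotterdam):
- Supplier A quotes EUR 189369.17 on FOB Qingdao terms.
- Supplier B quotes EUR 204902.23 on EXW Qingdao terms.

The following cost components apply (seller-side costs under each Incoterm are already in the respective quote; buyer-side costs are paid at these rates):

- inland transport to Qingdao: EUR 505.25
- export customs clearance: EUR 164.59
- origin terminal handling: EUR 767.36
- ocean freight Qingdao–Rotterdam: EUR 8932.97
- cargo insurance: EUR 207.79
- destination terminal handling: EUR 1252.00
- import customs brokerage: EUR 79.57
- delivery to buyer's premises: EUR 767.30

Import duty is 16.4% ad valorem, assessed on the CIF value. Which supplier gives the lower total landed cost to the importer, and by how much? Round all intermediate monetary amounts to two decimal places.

Supplier A (FOB):
CIF value = FOB price + freight + insurance = 189369.17 + 8932.97 + 207.79 = 198509.93
Import duty = 198509.93 × 16.4% = 32555.63
Buyer bears (A): 8932.97 + 207.79 + 1252.00 + 79.57 + 767.30 = 11239.63
Landed cost (A) = invoice 189369.17 + 11239.63 + duty 32555.63 = 233164.43
Supplier B (EXW):
CIF value = EXW price + inland to port + export clearance + origin terminal + freight + insurance = 204902.23 + 505.25 + 164.59 + 767.36 + 8932.97 + 207.79 = 215480.19
Import duty = 215480.19 × 16.4% = 35338.75
Buyer bears (B): 505.25 + 164.59 + 767.36 + 8932.97 + 207.79 + 1252.00 + 79.57 + 767.30 = 12676.83
Landed cost (B) = invoice 204902.23 + 12676.83 + duty 35338.75 = 252917.81
Difference = |233164.43 − 252917.81| = 19753.38

Supplier A is cheaper by EUR 19753.38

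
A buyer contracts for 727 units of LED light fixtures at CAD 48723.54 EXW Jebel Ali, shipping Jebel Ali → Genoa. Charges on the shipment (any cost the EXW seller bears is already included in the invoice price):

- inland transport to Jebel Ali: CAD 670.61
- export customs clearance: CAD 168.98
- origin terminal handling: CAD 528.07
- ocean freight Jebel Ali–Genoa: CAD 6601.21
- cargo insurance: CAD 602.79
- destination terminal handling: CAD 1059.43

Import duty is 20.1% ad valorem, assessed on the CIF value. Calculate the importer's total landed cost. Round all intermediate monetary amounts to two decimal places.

EXW: the seller makes goods available at their premises; the buyer bears all onward costs.
CIF value = EXW price + inland to port + export clearance + origin terminal + freight + insurance = 48723.54 + 670.61 + 168.98 + 528.07 + 6601.21 + 602.79 = 57295.20
Import duty = 57295.20 × 20.1% = 11516.34
Buyer bears: inland to port 670.61 + export clearance 168.98 + origin terminal 528.07 + freight 6601.21 + insurance 602.79 + destination terminal 1059.43 + duty 11516.34 = 21147.43
Landed cost = invoice 48723.54 + 21147.43 = 69870.97

Total landed cost: CAD 69870.97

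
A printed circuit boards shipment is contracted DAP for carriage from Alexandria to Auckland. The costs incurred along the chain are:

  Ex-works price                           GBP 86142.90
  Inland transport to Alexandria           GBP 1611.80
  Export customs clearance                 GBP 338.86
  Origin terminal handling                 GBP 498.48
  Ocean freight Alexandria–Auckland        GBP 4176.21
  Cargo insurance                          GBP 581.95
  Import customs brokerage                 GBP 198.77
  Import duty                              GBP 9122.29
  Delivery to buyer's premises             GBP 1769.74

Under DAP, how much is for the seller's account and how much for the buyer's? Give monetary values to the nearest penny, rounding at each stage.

Seller: GBP 95119.94; buyer: GBP 9321.06

DAP: the seller bears all costs to the named destination except import duty and clearance.
Seller's account: goods 86142.90 + inland to port 1611.80 + export clearance 338.86 + origin terminal 498.48 + freight 4176.21 + insurance 581.95 + delivery 1769.74 = 95119.94
Buyer's account: brokerage 198.77 + duty 9122.29 = 9321.06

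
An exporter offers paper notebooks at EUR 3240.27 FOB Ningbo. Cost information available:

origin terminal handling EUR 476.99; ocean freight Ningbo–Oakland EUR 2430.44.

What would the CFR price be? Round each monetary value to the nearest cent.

CFR price: EUR 5670.71

Not relevant to the conversion: origin terminal — on the seller under both FOB and CFR; already in the FOB price and stays in the CFR price.
From FOB to CFR, the seller additionally bears: freight.
CFR price = 3240.27 + 2430.44 = 5670.71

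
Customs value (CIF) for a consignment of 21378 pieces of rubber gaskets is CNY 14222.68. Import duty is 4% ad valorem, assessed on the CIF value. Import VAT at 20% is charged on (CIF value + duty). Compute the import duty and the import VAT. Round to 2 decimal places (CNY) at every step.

Import duty: CNY 568.91; import VAT: CNY 2958.32

Import duty = 14222.68 × 4% = 568.91
VAT base = CIF + duty = 14222.68 + 568.91 = 14791.59
Import VAT = 14791.59 × 20% = 2958.32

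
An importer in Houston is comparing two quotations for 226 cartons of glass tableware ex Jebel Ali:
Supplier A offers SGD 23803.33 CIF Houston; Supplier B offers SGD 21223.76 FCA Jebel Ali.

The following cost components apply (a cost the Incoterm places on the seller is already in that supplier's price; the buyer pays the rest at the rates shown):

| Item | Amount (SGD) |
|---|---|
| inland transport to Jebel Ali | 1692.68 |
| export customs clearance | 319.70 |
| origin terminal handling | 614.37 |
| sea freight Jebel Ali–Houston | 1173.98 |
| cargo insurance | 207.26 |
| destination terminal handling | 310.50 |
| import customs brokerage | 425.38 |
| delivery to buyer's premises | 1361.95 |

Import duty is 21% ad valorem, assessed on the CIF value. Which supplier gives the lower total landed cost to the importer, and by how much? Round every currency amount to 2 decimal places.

Supplier A (CIF):
The CIF price already equals the CIF value: 23803.33
Import duty = 23803.33 × 21% = 4998.70
Buyer bears (A): 310.50 + 425.38 + 1361.95 = 2097.83
Landed cost (A) = invoice 23803.33 + 2097.83 + duty 4998.70 = 30899.86
Supplier B (FCA):
CIF value = FCA price + origin terminal + freight + insurance = 21223.76 + 614.37 + 1173.98 + 207.26 = 23219.37
Import duty = 23219.37 × 21% = 4876.07
Buyer bears (B): 614.37 + 1173.98 + 207.26 + 310.50 + 425.38 + 1361.95 = 4093.44
Landed cost (B) = invoice 21223.76 + 4093.44 + duty 4876.07 = 30193.27
Difference = |30899.86 − 30193.27| = 706.59

Supplier B is cheaper by SGD 706.59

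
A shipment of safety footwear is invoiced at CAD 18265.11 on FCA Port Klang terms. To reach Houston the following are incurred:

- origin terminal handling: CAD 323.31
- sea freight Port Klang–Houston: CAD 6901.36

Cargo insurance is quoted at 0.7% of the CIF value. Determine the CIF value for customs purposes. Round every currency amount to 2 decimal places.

Let C be the CIF value. C = FCA price + pre-shipment costs + freight + 0.7% × C
C − 0.7% × C = 18265.11 + 323.31 + 6901.36
0.993 × C = 25489.78
C = 25489.78 / 0.993 = 25669.47
Insurance premium = 0.7% × 25669.47 = 179.69

CIF value: CAD 25669.47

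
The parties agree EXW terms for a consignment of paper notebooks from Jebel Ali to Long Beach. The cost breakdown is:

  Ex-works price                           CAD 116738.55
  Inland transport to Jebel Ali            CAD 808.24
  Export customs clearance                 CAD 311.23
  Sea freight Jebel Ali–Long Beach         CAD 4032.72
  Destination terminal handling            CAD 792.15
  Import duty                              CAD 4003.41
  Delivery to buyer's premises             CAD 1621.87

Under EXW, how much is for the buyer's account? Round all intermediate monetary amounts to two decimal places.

Buyer's account: CAD 11569.62

EXW: the seller makes goods available at their premises; the buyer bears all onward costs.
Seller's account: goods 116738.55 = 116738.55
Buyer's account: inland to port 808.24 + export clearance 311.23 + freight 4032.72 + destination terminal 792.15 + duty 4003.41 + delivery 1621.87 = 11569.62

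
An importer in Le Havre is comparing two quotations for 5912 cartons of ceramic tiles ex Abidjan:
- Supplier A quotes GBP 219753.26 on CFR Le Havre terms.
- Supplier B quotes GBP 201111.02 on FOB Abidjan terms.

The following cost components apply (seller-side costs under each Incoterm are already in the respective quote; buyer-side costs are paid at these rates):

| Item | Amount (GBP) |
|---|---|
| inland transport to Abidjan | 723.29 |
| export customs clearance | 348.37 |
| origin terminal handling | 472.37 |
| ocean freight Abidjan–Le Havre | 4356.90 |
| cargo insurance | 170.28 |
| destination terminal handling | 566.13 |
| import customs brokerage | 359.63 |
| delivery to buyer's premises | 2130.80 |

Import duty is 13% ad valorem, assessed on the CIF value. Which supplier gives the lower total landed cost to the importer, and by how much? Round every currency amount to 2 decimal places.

Supplier B is cheaper by GBP 16142.43

Supplier A (CFR):
CIF value = CFR price + insurance = 219753.26 + 170.28 = 219923.54
Import duty = 219923.54 × 13% = 28590.06
Buyer bears (A): 170.28 + 566.13 + 359.63 + 2130.80 = 3226.84
Landed cost (A) = invoice 219753.26 + 3226.84 + duty 28590.06 = 251570.16
Supplier B (FOB):
CIF value = FOB price + freight + insurance = 201111.02 + 4356.90 + 170.28 = 205638.20
Import duty = 205638.20 × 13% = 26732.97
Buyer bears (B): 4356.90 + 170.28 + 566.13 + 359.63 + 2130.80 = 7583.74
Landed cost (B) = invoice 201111.02 + 7583.74 + duty 26732.97 = 235427.73
Difference = |251570.16 − 235427.73| = 16142.43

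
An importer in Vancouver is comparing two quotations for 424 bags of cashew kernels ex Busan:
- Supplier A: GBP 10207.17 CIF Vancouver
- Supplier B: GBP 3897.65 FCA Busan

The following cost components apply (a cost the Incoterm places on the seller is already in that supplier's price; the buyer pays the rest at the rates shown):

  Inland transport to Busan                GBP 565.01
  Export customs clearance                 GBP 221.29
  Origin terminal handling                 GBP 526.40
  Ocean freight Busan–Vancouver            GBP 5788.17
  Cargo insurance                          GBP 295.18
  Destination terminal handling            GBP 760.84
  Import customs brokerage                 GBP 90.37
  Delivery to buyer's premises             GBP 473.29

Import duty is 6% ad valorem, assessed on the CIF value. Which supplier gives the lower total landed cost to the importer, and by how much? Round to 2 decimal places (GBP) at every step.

Supplier A is cheaper by GBP 318.24

Supplier A (CIF):
The CIF price already equals the CIF value: 10207.17
Import duty = 10207.17 × 6% = 612.43
Buyer bears (A): 760.84 + 90.37 + 473.29 = 1324.50
Landed cost (A) = invoice 10207.17 + 1324.50 + duty 612.43 = 12144.10
Supplier B (FCA):
CIF value = FCA price + origin terminal + freight + insurance = 3897.65 + 526.40 + 5788.17 + 295.18 = 10507.40
Import duty = 10507.40 × 6% = 630.44
Buyer bears (B): 526.40 + 5788.17 + 295.18 + 760.84 + 90.37 + 473.29 = 7934.25
Landed cost (B) = invoice 3897.65 + 7934.25 + duty 630.44 = 12462.34
Difference = |12144.10 − 12462.34| = 318.24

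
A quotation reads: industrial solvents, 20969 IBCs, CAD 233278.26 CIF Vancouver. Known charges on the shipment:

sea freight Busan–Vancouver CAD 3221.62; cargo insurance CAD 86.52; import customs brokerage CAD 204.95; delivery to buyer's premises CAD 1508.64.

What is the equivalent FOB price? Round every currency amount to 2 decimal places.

FOB price: CAD 229970.12

Not relevant to the conversion: brokerage, delivery — on the buyer under both terms; not part of either seller's price.
From CIF to FOB, the seller no longer bears: freight, insurance.
FOB price = 233278.26 − 3221.62 − 86.52 = 229970.12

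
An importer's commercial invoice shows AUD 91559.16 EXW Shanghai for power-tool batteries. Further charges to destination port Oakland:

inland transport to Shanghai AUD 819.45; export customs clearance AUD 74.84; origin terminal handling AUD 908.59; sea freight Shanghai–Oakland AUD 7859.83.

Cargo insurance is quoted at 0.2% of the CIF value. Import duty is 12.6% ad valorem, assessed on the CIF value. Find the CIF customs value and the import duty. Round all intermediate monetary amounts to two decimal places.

Let C be the CIF value. C = EXW price + pre-shipment costs + freight + 0.2% × C
C − 0.2% × C = 91559.16 + 819.45 + 74.84 + 908.59 + 7859.83
0.998 × C = 101221.87
C = 101221.87 / 0.998 = 101424.72
Insurance premium = 0.2% × 101424.72 = 202.85
Import duty = 101424.72 × 12.6% = 12779.51

CIF value: AUD 101424.72; import duty: AUD 12779.51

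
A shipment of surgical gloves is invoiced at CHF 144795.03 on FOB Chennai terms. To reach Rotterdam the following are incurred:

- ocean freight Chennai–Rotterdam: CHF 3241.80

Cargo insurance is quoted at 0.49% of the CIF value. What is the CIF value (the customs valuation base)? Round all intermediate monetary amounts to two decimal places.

Let C be the CIF value. C = FOB price + freight + 0.49% × C
C − 0.49% × C = 144795.03 + 3241.80
0.9951 × C = 148036.83
C = 148036.83 / 0.9951 = 148765.78
Insurance premium = 0.49% × 148765.78 = 728.95

CIF value: CHF 148765.78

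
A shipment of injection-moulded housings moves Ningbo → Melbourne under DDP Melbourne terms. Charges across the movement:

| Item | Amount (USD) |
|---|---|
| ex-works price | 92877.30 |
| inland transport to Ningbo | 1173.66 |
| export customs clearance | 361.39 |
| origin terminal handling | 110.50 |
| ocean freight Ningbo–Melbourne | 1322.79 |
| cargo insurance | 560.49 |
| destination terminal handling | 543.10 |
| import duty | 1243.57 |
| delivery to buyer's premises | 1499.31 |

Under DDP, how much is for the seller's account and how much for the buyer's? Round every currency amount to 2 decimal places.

Seller: USD 99692.11; buyer: USD 0.00

DDP: the seller bears all costs including import duty.
Seller's account: goods 92877.30 + inland to port 1173.66 + export clearance 361.39 + origin terminal 110.50 + freight 1322.79 + insurance 560.49 + destination terminal 543.10 + duty 1243.57 + delivery 1499.31 = 99692.11
Buyer's account: 0.00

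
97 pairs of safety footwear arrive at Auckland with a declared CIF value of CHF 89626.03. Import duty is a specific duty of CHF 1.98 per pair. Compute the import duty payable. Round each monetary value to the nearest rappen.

Import duty = 97 × 1.98 = 192.06

Import duty: CHF 192.06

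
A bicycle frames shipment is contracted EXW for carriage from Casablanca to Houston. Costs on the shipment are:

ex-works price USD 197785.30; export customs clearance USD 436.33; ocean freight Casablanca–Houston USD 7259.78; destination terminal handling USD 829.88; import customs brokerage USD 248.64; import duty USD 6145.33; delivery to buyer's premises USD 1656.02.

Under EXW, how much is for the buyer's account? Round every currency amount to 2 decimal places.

Buyer's account: USD 16575.98

EXW: the seller makes goods available at their premises; the buyer bears all onward costs.
Seller's account: goods 197785.30 = 197785.30
Buyer's account: export clearance 436.33 + freight 7259.78 + destination terminal 829.88 + brokerage 248.64 + duty 6145.33 + delivery 1656.02 = 16575.98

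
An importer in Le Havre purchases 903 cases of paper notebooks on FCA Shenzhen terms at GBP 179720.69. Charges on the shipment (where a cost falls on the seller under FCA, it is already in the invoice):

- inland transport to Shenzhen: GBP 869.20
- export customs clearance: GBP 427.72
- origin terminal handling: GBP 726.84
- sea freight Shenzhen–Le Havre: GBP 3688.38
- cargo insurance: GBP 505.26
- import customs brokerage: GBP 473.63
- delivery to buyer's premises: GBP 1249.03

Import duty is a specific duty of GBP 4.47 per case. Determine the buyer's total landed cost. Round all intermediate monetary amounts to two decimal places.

Total landed cost: GBP 190400.24

FCA: the seller delivers export-cleared goods to the carrier; the buyer bears costs from that point.
Already in the invoice (seller's account under FCA): inland to port, export clearance — exclude.
CIF value = FCA price + origin terminal + freight + insurance = 179720.69 + 726.84 + 3688.38 + 505.26 = 184641.17
Import duty = 903 × 4.47 = 4036.41
Buyer bears: origin terminal 726.84 + freight 3688.38 + insurance 505.26 + brokerage 473.63 + delivery 1249.03 + duty 4036.41 = 10679.55
Landed cost = invoice 179720.69 + 10679.55 = 190400.24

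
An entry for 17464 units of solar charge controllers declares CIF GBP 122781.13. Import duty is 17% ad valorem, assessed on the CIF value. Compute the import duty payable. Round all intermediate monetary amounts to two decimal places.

Import duty: GBP 20872.79

Import duty = 122781.13 × 17% = 20872.79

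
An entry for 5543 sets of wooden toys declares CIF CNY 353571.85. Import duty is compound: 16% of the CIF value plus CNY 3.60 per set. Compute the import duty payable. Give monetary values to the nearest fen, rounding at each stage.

Import duty: CNY 76526.30

Ad valorem component: 353571.85 × 16% = 56571.50
Specific component: 5543 × 3.60 = 19954.80
Import duty = 56571.50 + 19954.80 = 76526.30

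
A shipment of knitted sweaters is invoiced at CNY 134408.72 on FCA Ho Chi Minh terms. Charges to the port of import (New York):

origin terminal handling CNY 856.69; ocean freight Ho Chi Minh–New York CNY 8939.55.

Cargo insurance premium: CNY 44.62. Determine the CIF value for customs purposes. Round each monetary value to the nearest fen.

CIF value: CNY 144249.58

CIF = FCA price + pre-shipment costs + freight + insurance
CIF = 134408.72 + 856.69 + 8939.55 + 44.62 = 144249.58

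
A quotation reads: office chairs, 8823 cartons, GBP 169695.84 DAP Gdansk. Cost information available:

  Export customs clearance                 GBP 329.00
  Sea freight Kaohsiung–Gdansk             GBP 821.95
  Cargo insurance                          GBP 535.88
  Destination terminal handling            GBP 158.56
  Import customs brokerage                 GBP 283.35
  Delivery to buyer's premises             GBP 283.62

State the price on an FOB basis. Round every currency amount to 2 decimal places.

Not relevant to the conversion: export clearance — on the seller under both DAP and FOB; already in the DAP price and stays in the FOB price. brokerage — on the buyer under both terms; not part of either seller's price.
From DAP to FOB, the seller no longer bears: freight, insurance, destination terminal, delivery.
FOB price = 169695.84 − 821.95 − 535.88 − 158.56 − 283.62 = 167895.83

FOB price: GBP 167895.83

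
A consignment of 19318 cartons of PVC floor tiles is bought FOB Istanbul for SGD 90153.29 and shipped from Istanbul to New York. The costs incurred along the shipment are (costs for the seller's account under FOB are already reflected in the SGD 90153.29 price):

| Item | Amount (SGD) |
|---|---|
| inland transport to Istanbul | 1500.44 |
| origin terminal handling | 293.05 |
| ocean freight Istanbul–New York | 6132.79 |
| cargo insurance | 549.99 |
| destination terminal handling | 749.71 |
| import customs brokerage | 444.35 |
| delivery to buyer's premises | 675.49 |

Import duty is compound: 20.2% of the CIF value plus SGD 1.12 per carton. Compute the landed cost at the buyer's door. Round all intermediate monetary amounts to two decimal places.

FOB: the seller bears costs until goods are on board at the origin port; the buyer bears freight, insurance and all costs thereafter.
Already in the invoice (seller's account under FOB): inland to port, origin terminal — exclude.
CIF value = FOB price + freight + insurance = 90153.29 + 6132.79 + 549.99 = 96836.07
Ad valorem component: 96836.07 × 20.2% = 19560.89
Specific component: 19318 × 1.12 = 21636.16
Import duty = 19560.89 + 21636.16 = 41197.05
Buyer bears: freight 6132.79 + insurance 549.99 + destination terminal 749.71 + brokerage 444.35 + delivery 675.49 + duty 41197.05 = 49749.38
Landed cost = invoice 90153.29 + 49749.38 = 139902.67

Total landed cost: SGD 139902.67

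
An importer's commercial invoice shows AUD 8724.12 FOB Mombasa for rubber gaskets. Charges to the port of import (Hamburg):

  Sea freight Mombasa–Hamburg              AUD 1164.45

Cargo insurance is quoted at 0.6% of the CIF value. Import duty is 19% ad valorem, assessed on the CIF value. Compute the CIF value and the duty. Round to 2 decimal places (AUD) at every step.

Let C be the CIF value. C = FOB price + freight + 0.6% × C
C − 0.6% × C = 8724.12 + 1164.45
0.994 × C = 9888.57
C = 9888.57 / 0.994 = 9948.26
Insurance premium = 0.6% × 9948.26 = 59.69
Import duty = 9948.26 × 19% = 1890.17

CIF value: AUD 9948.26; import duty: AUD 1890.17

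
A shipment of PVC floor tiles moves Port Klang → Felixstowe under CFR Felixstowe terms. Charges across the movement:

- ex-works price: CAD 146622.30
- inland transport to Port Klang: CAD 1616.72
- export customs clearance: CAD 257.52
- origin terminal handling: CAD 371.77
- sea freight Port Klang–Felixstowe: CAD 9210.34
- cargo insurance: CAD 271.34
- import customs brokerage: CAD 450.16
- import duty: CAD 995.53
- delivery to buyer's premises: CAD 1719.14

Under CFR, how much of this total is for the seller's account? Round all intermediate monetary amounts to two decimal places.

Seller's account: CAD 158078.65

CFR: the seller pays costs through ocean freight to the destination port, but not insurance.
Seller's account: goods 146622.30 + inland to port 1616.72 + export clearance 257.52 + origin terminal 371.77 + freight 9210.34 = 158078.65
Buyer's account: insurance 271.34 + brokerage 450.16 + duty 995.53 + delivery 1719.14 = 3436.17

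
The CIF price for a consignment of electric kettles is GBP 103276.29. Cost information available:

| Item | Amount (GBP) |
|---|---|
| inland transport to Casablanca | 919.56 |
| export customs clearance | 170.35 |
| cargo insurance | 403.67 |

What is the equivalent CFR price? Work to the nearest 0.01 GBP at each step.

Not relevant to the conversion: inland to port, export clearance — on the seller under both CIF and CFR; already in the CIF price and stays in the CFR price.
From CIF to CFR, the seller no longer bears: insurance.
CFR price = 103276.29 − 403.67 = 102872.62

CFR price: GBP 102872.62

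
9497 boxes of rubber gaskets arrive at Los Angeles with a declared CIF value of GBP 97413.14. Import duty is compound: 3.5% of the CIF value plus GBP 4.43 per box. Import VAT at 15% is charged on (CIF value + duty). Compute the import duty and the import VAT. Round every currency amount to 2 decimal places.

Import duty: GBP 45481.17; import VAT: GBP 21434.15

Ad valorem component: 97413.14 × 3.5% = 3409.46
Specific component: 9497 × 4.43 = 42071.71
Import duty = 3409.46 + 42071.71 = 45481.17
VAT base = CIF + duty = 97413.14 + 45481.17 = 142894.31
Import VAT = 142894.31 × 15% = 21434.15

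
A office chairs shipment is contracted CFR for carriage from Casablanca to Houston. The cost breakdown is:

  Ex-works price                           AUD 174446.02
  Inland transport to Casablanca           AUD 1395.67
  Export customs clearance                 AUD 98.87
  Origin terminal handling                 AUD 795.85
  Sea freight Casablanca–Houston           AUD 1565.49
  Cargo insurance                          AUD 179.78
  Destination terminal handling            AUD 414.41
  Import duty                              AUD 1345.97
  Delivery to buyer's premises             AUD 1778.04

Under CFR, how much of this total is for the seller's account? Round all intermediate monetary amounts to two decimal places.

Seller's account: AUD 178301.90

CFR: the seller pays costs through ocean freight to the destination port, but not insurance.
Seller's account: goods 174446.02 + inland to port 1395.67 + export clearance 98.87 + origin terminal 795.85 + freight 1565.49 = 178301.90
Buyer's account: insurance 179.78 + destination terminal 414.41 + duty 1345.97 + delivery 1778.04 = 3718.20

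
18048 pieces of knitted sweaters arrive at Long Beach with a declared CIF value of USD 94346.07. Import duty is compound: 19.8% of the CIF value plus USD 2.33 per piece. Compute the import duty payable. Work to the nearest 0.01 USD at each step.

Import duty: USD 60732.36

Ad valorem component: 94346.07 × 19.8% = 18680.52
Specific component: 18048 × 2.33 = 42051.84
Import duty = 18680.52 + 42051.84 = 60732.36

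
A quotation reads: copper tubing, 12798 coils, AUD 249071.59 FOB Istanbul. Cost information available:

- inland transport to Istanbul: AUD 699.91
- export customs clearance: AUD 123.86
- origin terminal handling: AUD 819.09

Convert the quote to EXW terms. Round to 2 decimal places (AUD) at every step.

From FOB to EXW, the seller no longer bears: inland to port, export clearance, origin terminal.
EXW price = 249071.59 − 699.91 − 123.86 − 819.09 = 247428.73

EXW price: AUD 247428.73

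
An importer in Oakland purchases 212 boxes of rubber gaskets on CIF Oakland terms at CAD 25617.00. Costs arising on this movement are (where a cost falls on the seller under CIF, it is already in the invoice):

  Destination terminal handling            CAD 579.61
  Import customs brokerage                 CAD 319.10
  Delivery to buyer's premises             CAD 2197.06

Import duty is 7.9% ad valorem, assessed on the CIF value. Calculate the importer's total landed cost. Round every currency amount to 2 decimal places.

CIF: the seller pays costs through ocean freight and marine insurance to the destination port.
The CIF price already equals the CIF value: 25617.00
Import duty = 25617.00 × 7.9% = 2023.74
Buyer bears: destination terminal 579.61 + brokerage 319.10 + delivery 2197.06 + duty 2023.74 = 5119.51
Landed cost = invoice 25617.00 + 5119.51 = 30736.51

Total landed cost: CAD 30736.51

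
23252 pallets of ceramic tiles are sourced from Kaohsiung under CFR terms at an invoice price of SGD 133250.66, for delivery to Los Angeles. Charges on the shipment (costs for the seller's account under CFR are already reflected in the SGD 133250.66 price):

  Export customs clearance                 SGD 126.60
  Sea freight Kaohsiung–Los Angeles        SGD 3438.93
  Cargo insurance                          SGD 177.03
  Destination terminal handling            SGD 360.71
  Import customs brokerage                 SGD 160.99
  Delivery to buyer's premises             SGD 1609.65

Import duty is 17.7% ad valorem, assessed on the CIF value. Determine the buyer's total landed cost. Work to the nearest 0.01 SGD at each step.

CFR: the seller pays costs through ocean freight to the destination port, but not insurance.
Already in the invoice (seller's account under CFR): export clearance, freight — exclude.
CIF value = CFR price + insurance = 133250.66 + 177.03 = 133427.69
Import duty = 133427.69 × 17.7% = 23616.70
Buyer bears: insurance 177.03 + destination terminal 360.71 + brokerage 160.99 + delivery 1609.65 + duty 23616.70 = 25925.08
Landed cost = invoice 133250.66 + 25925.08 = 159175.74

Total landed cost: SGD 159175.74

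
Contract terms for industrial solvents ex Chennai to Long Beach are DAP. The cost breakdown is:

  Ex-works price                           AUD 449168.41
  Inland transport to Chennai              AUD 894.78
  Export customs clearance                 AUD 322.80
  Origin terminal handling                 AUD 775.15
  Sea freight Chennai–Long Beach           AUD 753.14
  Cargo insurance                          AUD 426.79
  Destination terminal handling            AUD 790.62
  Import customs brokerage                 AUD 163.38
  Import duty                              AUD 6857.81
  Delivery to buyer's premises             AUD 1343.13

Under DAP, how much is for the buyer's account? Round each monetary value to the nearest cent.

Buyer's account: AUD 7021.19

DAP: the seller bears all costs to the named destination except import duty and clearance.
Seller's account: goods 449168.41 + inland to port 894.78 + export clearance 322.80 + origin terminal 775.15 + freight 753.14 + insurance 426.79 + destination terminal 790.62 + delivery 1343.13 = 454474.82
Buyer's account: brokerage 163.38 + duty 6857.81 = 7021.19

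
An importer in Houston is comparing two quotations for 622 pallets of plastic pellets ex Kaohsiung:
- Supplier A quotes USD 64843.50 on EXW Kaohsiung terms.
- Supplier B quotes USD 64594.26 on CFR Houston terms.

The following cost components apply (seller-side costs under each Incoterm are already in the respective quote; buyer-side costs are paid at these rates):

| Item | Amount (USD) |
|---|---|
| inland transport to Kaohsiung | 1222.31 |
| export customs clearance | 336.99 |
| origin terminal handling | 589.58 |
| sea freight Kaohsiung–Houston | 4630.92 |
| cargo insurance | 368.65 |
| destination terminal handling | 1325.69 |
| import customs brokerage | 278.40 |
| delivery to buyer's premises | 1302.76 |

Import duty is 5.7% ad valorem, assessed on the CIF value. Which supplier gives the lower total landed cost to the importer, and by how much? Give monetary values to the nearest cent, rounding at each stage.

Supplier B is cheaper by USD 7429.69

Supplier A (EXW):
CIF value = EXW price + inland to port + export clearance + origin terminal + freight + insurance = 64843.50 + 1222.31 + 336.99 + 589.58 + 4630.92 + 368.65 = 71991.95
Import duty = 71991.95 × 5.7% = 4103.54
Buyer bears (A): 1222.31 + 336.99 + 589.58 + 4630.92 + 368.65 + 1325.69 + 278.40 + 1302.76 = 10055.30
Landed cost (A) = invoice 64843.50 + 10055.30 + duty 4103.54 = 79002.34
Supplier B (CFR):
CIF value = CFR price + insurance = 64594.26 + 368.65 = 64962.91
Import duty = 64962.91 × 5.7% = 3702.89
Buyer bears (B): 368.65 + 1325.69 + 278.40 + 1302.76 = 3275.50
Landed cost (B) = invoice 64594.26 + 3275.50 + duty 3702.89 = 71572.65
Difference = |79002.34 − 71572.65| = 7429.69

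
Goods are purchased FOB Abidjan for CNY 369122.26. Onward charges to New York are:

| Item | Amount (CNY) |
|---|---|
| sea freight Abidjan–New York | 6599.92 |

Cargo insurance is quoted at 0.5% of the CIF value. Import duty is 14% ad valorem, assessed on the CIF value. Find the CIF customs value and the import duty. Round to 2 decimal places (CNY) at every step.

Let C be the CIF value. C = FOB price + freight + 0.5% × C
C − 0.5% × C = 369122.26 + 6599.92
0.995 × C = 375722.18
C = 375722.18 / 0.995 = 377610.23
Insurance premium = 0.5% × 377610.23 = 1888.05
Import duty = 377610.23 × 14% = 52865.43

CIF value: CNY 377610.23; import duty: CNY 52865.43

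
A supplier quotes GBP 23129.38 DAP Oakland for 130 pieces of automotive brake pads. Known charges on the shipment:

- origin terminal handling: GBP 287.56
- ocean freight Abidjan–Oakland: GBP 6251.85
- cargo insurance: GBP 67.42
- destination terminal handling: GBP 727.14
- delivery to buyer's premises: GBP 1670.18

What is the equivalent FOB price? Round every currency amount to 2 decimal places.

FOB price: GBP 14412.79

Not relevant to the conversion: origin terminal — on the seller under both DAP and FOB; already in the DAP price and stays in the FOB price.
From DAP to FOB, the seller no longer bears: freight, insurance, destination terminal, delivery.
FOB price = 23129.38 − 6251.85 − 67.42 − 727.14 − 1670.18 = 14412.79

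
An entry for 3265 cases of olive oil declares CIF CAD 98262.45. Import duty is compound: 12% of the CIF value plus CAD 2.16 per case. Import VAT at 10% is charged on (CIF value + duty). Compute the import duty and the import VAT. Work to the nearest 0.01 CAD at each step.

Import duty: CAD 18843.89; import VAT: CAD 11710.63

Ad valorem component: 98262.45 × 12% = 11791.49
Specific component: 3265 × 2.16 = 7052.40
Import duty = 11791.49 + 7052.40 = 18843.89
VAT base = CIF + duty = 98262.45 + 18843.89 = 117106.34
Import VAT = 117106.34 × 10% = 11710.63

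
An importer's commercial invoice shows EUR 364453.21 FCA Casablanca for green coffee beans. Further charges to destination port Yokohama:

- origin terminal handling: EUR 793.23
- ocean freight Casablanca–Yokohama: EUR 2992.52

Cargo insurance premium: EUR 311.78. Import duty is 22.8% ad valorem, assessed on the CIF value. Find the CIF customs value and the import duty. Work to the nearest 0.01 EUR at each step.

CIF value: EUR 368550.74; import duty: EUR 84029.57

CIF = FCA price + pre-shipment costs + freight + insurance
CIF = 364453.21 + 793.23 + 2992.52 + 311.78 = 368550.74
Import duty = 368550.74 × 22.8% = 84029.57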